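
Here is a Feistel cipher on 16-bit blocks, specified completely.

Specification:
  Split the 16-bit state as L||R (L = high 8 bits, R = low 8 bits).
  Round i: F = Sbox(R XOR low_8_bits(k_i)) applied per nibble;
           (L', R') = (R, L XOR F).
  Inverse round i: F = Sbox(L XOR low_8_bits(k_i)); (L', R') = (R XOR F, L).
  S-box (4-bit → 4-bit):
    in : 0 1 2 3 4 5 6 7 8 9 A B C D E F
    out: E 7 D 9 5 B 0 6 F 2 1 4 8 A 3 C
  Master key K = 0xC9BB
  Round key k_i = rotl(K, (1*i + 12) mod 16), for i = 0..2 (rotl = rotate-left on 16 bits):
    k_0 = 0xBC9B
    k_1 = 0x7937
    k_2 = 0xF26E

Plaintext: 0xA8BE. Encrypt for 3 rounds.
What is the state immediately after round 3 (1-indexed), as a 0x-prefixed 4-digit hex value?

s_0 = plaintext = 0xA8BE
s_1 = Round(s_0, k_0) = 0xBE73
s_2 = Round(s_1, k_1) = 0x73EB
s_3 = Round(s_2, k_2) = 0xEB88

0xEB88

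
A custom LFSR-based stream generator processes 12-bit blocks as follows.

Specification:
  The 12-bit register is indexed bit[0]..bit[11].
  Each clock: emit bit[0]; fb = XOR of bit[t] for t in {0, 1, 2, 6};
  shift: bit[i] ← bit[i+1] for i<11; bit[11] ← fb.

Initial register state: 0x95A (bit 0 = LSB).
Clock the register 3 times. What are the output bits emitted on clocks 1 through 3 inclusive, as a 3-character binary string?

reg_0 = 0x95A
clock 1: out=0, reg = 0x4AD
clock 2: out=1, reg = 0x256
clock 3: out=0, reg = 0x92B

010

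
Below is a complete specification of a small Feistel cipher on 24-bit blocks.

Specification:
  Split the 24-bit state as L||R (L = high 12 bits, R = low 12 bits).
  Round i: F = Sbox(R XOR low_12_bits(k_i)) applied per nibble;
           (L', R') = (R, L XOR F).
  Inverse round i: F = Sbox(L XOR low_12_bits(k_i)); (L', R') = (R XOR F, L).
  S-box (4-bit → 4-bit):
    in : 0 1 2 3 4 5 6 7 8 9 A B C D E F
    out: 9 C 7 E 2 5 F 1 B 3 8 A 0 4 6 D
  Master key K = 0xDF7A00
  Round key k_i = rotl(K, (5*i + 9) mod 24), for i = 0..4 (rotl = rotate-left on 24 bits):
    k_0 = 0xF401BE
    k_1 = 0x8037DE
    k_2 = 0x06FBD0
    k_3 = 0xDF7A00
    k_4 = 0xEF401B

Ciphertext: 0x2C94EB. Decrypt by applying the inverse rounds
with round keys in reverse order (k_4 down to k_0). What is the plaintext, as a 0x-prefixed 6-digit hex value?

s_0 = ciphertext = 0x2C94EB
s_1 = InvRound(s_0, k_4) = 0x3AC2C9
s_2 = InvRound(s_1, k_3) = 0x1493AC
s_3 = InvRound(s_2, k_2) = 0xB9F149
s_4 = InvRound(s_3, k_1) = 0x165B9F
s_5 = InvRound(s_4, k_0) = 0x2D5165

0x2D5165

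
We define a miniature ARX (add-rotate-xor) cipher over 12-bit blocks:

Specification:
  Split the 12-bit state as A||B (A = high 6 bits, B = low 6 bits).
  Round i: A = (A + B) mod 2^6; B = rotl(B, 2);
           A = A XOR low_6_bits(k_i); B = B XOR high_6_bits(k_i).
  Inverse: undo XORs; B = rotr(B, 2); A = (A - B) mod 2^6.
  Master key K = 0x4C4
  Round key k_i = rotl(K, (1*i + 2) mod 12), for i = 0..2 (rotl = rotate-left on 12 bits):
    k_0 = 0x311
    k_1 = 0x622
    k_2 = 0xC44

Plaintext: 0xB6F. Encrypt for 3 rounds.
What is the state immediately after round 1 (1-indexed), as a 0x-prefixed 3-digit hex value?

0x372

s_0 = plaintext = 0xB6F
s_1 = Round(s_0, k_0) = 0x372
s_2 = Round(s_1, k_1) = 0x753
s_3 = Round(s_2, k_2) = 0xD3C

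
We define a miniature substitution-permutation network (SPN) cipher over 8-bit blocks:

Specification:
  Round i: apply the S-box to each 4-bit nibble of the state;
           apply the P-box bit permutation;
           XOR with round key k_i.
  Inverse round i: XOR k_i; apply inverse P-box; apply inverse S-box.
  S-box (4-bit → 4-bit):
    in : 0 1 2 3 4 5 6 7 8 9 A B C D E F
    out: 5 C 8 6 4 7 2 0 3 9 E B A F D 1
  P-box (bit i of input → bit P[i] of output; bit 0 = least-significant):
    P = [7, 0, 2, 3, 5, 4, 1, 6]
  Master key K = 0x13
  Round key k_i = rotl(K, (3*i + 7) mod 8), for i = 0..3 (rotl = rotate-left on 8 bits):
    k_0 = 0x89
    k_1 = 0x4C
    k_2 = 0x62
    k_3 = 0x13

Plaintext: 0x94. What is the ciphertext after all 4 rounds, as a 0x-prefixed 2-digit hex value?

0x84

s_0 = plaintext = 0x94
s_1 = Round(s_0, k_0) = 0xED
s_2 = Round(s_1, k_1) = 0xA3
s_3 = Round(s_2, k_2) = 0x35
s_4 = Round(s_3, k_3) = 0x84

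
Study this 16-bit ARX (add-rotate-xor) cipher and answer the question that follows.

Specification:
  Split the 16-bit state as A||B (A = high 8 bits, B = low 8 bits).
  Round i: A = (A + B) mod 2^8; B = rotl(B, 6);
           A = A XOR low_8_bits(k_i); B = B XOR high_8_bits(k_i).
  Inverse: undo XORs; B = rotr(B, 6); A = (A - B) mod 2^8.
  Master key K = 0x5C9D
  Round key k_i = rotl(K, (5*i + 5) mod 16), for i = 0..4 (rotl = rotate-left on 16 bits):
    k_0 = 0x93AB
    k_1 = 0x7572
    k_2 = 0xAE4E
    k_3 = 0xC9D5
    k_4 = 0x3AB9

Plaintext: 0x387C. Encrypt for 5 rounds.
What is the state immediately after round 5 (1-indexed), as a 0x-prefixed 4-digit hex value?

0xE9FB

s_0 = plaintext = 0x387C
s_1 = Round(s_0, k_0) = 0x1F8C
s_2 = Round(s_1, k_1) = 0xD956
s_3 = Round(s_2, k_2) = 0x613B
s_4 = Round(s_3, k_3) = 0x4907
s_5 = Round(s_4, k_4) = 0xE9FB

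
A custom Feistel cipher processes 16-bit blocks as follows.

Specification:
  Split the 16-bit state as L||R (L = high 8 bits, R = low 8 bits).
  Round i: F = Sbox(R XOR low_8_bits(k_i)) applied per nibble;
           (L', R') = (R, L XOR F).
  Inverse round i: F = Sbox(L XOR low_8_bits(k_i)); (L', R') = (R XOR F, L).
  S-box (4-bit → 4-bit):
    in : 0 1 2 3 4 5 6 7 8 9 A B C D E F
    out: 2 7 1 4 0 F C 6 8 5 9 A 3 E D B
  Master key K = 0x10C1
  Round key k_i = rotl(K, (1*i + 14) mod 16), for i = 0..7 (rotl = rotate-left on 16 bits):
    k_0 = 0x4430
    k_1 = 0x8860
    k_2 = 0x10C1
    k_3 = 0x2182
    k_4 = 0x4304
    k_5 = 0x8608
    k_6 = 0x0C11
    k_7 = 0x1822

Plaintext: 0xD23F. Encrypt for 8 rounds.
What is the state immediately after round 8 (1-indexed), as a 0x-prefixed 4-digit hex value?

s_0 = plaintext = 0xD23F
s_1 = Round(s_0, k_0) = 0x3FF9
s_2 = Round(s_1, k_1) = 0xF96A
s_3 = Round(s_2, k_2) = 0x6A63
s_4 = Round(s_3, k_3) = 0x63BD
s_5 = Round(s_4, k_4) = 0xBDC6
s_6 = Round(s_5, k_5) = 0xC680
s_7 = Round(s_6, k_6) = 0x8091
s_8 = Round(s_7, k_7) = 0x9124

0x9124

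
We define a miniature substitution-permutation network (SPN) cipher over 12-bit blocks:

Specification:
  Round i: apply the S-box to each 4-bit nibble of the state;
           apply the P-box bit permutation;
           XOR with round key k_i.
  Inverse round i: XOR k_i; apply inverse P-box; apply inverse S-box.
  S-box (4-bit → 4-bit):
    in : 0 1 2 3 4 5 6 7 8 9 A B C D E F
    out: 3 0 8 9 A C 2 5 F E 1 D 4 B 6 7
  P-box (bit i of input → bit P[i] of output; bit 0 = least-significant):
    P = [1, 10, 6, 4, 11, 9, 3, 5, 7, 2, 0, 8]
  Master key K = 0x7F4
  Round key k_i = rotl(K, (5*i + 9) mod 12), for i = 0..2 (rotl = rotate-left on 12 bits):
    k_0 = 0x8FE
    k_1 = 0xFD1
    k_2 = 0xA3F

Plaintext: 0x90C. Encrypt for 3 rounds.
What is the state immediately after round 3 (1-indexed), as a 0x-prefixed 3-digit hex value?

s_0 = plaintext = 0x90C
s_1 = Round(s_0, k_0) = 0x3BB
s_2 = Round(s_1, k_1) = 0x62B
s_3 = Round(s_2, k_2) = 0xA49

0xA49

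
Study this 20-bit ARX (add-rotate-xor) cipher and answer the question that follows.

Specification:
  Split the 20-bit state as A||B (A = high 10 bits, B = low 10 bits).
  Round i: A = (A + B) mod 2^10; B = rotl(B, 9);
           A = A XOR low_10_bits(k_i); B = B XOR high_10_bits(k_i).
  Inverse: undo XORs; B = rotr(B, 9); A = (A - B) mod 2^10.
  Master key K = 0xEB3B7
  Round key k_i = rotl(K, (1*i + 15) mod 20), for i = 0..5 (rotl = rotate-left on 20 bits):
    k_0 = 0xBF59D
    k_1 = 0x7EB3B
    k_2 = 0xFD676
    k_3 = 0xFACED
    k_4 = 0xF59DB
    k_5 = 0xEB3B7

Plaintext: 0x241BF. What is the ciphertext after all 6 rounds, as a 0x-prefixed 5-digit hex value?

s_0 = plaintext = 0x241BF
s_1 = Round(s_0, k_0) = 0xF4822
s_2 = Round(s_1, k_1) = 0x33DEB
s_3 = Round(s_2, k_2) = 0x33100
s_4 = Round(s_3, k_3) = 0x4876B
s_5 = Round(s_4, k_4) = 0x55C63
s_6 = Round(s_5, k_5) = 0x8359D

0x8359D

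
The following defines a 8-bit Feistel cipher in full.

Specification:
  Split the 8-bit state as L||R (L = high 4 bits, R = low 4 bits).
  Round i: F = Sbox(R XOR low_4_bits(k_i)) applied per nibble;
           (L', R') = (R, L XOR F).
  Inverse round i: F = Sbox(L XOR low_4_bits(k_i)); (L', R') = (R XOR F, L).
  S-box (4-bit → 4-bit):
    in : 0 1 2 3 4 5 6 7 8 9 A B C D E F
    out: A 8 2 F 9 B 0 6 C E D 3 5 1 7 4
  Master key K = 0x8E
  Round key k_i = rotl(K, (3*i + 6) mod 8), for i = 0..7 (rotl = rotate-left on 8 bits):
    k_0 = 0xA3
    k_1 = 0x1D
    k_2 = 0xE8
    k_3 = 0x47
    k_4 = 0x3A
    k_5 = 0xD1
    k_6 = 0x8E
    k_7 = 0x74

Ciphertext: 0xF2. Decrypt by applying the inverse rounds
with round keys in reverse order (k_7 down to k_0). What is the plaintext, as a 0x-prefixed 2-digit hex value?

s_0 = ciphertext = 0xF2
s_1 = InvRound(s_0, k_7) = 0x1F
s_2 = InvRound(s_1, k_6) = 0xB1
s_3 = InvRound(s_2, k_5) = 0xCB
s_4 = InvRound(s_3, k_4) = 0xBC
s_5 = InvRound(s_4, k_3) = 0x9B
s_6 = InvRound(s_5, k_2) = 0x39
s_7 = InvRound(s_6, k_1) = 0xE3
s_8 = InvRound(s_7, k_0) = 0x2E

0x2E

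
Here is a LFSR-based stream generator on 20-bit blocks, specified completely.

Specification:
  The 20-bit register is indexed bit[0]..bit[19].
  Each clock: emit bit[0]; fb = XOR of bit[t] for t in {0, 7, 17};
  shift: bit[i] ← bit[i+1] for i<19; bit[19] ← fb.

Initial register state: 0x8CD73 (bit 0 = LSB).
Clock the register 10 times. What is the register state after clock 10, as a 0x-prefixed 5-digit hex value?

reg_0 = 0x8CD73
clock 1: out=1, reg = 0xC66B9
clock 2: out=1, reg = 0x6335C
clock 3: out=0, reg = 0xB19AE
clock 4: out=0, reg = 0x58CD7
clock 5: out=1, reg = 0x2C66B
clock 6: out=1, reg = 0x16335
clock 7: out=1, reg = 0x8B19A
clock 8: out=0, reg = 0xC58CD
clock 9: out=1, reg = 0x62C66
clock 10: out=0, reg = 0xB1633

0xB1633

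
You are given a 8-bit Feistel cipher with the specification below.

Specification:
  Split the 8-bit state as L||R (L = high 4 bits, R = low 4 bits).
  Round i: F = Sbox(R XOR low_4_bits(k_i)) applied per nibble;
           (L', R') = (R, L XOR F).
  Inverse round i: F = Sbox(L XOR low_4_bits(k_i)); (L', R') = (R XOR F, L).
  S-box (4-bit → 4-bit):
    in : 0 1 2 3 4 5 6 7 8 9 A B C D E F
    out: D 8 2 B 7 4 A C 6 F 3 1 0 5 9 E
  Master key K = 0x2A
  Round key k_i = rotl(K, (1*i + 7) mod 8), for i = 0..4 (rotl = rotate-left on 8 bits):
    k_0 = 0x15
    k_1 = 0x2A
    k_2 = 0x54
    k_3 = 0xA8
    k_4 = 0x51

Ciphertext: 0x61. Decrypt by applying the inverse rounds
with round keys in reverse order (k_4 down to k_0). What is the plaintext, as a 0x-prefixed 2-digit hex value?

0x57

s_0 = ciphertext = 0x61
s_1 = InvRound(s_0, k_4) = 0xD6
s_2 = InvRound(s_1, k_3) = 0x2D
s_3 = InvRound(s_2, k_2) = 0x72
s_4 = InvRound(s_3, k_1) = 0x77
s_5 = InvRound(s_4, k_0) = 0x57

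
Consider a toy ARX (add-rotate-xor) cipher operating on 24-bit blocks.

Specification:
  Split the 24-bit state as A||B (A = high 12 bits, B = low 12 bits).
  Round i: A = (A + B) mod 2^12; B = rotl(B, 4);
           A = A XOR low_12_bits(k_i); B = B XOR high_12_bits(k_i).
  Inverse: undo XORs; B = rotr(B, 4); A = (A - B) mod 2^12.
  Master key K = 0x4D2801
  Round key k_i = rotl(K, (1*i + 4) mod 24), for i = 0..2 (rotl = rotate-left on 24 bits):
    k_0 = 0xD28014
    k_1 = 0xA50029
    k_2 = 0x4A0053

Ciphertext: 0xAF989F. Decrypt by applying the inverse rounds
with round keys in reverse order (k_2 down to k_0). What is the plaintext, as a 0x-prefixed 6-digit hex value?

0x57A1E7

s_0 = ciphertext = 0xAF989F
s_1 = InvRound(s_0, k_2) = 0xAE7FC3
s_2 = InvRound(s_1, k_1) = 0x775359
s_3 = InvRound(s_2, k_0) = 0x57A1E7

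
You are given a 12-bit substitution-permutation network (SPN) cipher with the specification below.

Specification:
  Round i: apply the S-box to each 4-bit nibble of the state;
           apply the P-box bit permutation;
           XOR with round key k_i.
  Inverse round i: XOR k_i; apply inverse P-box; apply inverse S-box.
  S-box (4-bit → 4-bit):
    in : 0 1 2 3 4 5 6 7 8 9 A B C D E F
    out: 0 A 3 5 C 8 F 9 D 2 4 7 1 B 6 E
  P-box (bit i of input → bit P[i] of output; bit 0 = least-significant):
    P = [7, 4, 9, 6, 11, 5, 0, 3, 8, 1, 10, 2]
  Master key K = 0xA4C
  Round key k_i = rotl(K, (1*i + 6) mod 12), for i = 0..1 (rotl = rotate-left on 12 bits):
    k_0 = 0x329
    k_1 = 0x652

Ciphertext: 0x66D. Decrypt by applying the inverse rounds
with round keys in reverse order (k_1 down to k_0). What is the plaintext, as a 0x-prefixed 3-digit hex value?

0x006

s_0 = ciphertext = 0x66D
s_1 = InvRound(s_0, k_1) = 0x1F9
s_2 = InvRound(s_1, k_0) = 0x006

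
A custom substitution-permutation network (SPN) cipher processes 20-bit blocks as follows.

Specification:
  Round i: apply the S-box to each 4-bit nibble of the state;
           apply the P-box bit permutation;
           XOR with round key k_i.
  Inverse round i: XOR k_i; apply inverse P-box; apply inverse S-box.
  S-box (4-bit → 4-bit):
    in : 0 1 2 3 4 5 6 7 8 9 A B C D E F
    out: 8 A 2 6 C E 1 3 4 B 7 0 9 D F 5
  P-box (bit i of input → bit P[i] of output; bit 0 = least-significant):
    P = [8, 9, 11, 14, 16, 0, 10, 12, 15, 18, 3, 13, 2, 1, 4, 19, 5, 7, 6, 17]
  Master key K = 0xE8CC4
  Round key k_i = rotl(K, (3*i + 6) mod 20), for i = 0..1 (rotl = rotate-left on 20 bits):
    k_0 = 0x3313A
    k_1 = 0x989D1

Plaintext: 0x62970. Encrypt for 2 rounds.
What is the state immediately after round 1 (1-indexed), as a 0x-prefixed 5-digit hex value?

0x6D119

s_0 = plaintext = 0x62970
s_1 = Round(s_0, k_0) = 0x6D119
s_2 = Round(s_1, k_1) = 0x5FAE4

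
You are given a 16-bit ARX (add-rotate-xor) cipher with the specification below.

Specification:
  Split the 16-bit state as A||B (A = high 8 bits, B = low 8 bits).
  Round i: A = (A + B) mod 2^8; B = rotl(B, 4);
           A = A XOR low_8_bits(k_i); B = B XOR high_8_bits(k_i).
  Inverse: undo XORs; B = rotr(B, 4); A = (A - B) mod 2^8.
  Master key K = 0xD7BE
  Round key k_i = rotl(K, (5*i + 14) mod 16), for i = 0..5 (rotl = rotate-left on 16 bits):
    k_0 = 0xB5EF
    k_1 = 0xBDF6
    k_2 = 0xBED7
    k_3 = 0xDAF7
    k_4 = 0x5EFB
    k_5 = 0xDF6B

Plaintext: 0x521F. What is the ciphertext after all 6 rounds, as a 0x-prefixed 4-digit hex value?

0x6AF2

s_0 = plaintext = 0x521F
s_1 = Round(s_0, k_0) = 0x9E44
s_2 = Round(s_1, k_1) = 0x14F9
s_3 = Round(s_2, k_2) = 0xDA21
s_4 = Round(s_3, k_3) = 0x0CC8
s_5 = Round(s_4, k_4) = 0x2FD2
s_6 = Round(s_5, k_5) = 0x6AF2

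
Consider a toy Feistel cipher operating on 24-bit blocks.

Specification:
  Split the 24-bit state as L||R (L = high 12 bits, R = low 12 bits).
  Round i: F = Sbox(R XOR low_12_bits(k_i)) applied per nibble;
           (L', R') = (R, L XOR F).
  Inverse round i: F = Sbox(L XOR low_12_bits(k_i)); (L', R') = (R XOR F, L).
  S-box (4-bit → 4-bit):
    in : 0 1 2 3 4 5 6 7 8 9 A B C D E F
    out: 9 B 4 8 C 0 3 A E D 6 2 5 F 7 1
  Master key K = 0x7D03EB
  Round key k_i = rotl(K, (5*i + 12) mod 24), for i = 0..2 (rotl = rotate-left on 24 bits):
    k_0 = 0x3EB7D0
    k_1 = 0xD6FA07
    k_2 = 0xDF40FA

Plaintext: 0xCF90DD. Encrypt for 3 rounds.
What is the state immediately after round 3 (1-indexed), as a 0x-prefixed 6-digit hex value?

0x5E66D3

s_0 = plaintext = 0xCF90DD
s_1 = Round(s_0, k_0) = 0x0DD666
s_2 = Round(s_1, k_1) = 0x6665E6
s_3 = Round(s_2, k_2) = 0x5E66D3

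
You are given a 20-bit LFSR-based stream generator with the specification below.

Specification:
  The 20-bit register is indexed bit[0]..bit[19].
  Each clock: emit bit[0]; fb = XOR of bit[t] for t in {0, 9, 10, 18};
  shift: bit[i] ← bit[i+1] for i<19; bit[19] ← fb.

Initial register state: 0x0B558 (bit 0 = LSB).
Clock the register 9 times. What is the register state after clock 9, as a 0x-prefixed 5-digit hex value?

reg_0 = 0x0B558
clock 1: out=0, reg = 0x85AAC
clock 2: out=0, reg = 0xC2D56
clock 3: out=0, reg = 0x616AB
clock 4: out=1, reg = 0x30B55
clock 5: out=1, reg = 0x185AA
clock 6: out=0, reg = 0x8C2D5
clock 7: out=1, reg = 0x4616A
clock 8: out=0, reg = 0xA30B5
clock 9: out=1, reg = 0xD185A

0xD185A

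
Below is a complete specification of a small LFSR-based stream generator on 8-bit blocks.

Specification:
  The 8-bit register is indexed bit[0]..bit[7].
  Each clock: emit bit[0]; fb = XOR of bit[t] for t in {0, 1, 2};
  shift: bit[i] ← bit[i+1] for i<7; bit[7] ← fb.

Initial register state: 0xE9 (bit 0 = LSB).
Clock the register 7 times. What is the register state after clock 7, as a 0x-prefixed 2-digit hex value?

0xCF

reg_0 = 0xE9
clock 1: out=1, reg = 0xF4
clock 2: out=0, reg = 0xFA
clock 3: out=0, reg = 0xFD
clock 4: out=1, reg = 0x7E
clock 5: out=0, reg = 0x3F
clock 6: out=1, reg = 0x9F
clock 7: out=1, reg = 0xCF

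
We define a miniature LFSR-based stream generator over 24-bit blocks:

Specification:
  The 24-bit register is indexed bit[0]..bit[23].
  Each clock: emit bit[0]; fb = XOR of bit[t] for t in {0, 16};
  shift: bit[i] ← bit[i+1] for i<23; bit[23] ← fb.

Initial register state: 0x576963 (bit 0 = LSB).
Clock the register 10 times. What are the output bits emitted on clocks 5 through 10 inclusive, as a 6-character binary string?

reg_0 = 0x576963
clock 1: out=1, reg = 0x2BB4B1
clock 2: out=1, reg = 0x15DA58
clock 3: out=0, reg = 0x8AED2C
clock 4: out=0, reg = 0x457696
clock 5: out=0, reg = 0xA2BB4B
clock 6: out=1, reg = 0xD15DA5
clock 7: out=1, reg = 0x68AED2
clock 8: out=0, reg = 0x345769
clock 9: out=1, reg = 0x9A2BB4
clock 10: out=0, reg = 0x4D15DA

011010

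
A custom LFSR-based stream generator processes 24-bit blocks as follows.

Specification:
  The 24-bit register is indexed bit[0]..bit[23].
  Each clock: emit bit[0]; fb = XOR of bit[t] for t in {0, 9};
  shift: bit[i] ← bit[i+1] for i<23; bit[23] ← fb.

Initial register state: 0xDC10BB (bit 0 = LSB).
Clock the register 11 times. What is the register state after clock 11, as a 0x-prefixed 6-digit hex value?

0xD67B82

reg_0 = 0xDC10BB
clock 1: out=1, reg = 0xEE085D
clock 2: out=1, reg = 0xF7042E
clock 3: out=0, reg = 0x7B8217
clock 4: out=1, reg = 0x3DC10B
clock 5: out=1, reg = 0x9EE085
clock 6: out=1, reg = 0xCF7042
clock 7: out=0, reg = 0x67B821
clock 8: out=1, reg = 0xB3DC10
clock 9: out=0, reg = 0x59EE08
clock 10: out=0, reg = 0xACF704
clock 11: out=0, reg = 0xD67B82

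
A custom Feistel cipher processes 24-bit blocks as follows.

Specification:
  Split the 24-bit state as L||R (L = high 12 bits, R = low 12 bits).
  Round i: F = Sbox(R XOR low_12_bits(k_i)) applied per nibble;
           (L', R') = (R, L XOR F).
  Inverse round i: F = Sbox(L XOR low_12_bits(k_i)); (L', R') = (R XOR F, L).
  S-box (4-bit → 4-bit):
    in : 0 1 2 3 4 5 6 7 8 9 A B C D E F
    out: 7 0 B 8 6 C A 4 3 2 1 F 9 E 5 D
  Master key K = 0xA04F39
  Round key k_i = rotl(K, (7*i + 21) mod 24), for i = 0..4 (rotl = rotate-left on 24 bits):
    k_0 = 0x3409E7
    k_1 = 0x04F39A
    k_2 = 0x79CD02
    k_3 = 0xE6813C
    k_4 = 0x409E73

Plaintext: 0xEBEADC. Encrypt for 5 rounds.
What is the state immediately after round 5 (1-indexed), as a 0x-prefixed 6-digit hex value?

s_0 = plaintext = 0xEBEADC
s_1 = Round(s_0, k_0) = 0xADC631
s_2 = Round(s_1, k_1) = 0x6316C3
s_3 = Round(s_2, k_2) = 0x6C39A1
s_4 = Round(s_3, k_3) = 0x9A15ED
s_5 = Round(s_4, k_4) = 0x5ED684

0x5ED684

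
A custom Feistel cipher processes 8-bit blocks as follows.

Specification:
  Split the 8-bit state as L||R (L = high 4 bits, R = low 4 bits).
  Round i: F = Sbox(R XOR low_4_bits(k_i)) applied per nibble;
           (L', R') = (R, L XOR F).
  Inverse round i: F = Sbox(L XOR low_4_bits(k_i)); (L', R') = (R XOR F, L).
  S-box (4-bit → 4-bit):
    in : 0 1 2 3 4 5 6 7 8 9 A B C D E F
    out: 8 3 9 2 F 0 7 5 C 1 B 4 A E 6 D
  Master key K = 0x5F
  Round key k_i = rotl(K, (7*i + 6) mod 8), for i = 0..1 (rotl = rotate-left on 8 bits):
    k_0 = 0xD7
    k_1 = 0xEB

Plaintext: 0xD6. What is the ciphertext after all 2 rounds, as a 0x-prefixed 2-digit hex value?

s_0 = plaintext = 0xD6
s_1 = Round(s_0, k_0) = 0x6E
s_2 = Round(s_1, k_1) = 0xE6

0xE6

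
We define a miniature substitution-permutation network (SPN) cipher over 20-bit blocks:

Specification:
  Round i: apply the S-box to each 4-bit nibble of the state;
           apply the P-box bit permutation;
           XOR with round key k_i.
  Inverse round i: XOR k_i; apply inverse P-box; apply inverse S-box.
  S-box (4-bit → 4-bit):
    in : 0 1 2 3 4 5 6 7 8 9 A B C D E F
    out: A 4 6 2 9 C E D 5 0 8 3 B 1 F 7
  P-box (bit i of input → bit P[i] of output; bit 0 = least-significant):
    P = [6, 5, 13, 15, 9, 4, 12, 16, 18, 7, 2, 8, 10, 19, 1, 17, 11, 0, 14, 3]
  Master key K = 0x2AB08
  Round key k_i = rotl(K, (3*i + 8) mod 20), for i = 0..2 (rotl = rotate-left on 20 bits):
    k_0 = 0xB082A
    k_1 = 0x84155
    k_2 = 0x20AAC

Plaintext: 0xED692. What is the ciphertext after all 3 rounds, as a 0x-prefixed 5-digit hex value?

0xA7F8F

s_0 = plaintext = 0xED692
s_1 = Round(s_0, k_0) = 0xB6587
s_2 = Round(s_1, k_1) = 0x2FA12
s_3 = Round(s_2, k_2) = 0xA7F8F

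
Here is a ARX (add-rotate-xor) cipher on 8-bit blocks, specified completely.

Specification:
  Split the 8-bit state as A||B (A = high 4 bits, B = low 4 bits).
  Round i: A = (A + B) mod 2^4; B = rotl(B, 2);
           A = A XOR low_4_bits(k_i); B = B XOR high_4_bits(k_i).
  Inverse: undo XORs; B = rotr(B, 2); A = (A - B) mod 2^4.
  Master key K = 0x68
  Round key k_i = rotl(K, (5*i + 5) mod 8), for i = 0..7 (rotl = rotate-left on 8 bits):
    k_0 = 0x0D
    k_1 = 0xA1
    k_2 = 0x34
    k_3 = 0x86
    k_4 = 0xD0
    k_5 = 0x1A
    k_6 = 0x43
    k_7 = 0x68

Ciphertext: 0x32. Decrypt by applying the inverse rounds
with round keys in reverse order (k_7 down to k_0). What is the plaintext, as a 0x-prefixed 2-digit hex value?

0x9D

s_0 = ciphertext = 0x32
s_1 = InvRound(s_0, k_7) = 0xA1
s_2 = InvRound(s_1, k_6) = 0x45
s_3 = InvRound(s_2, k_5) = 0xD1
s_4 = InvRound(s_3, k_4) = 0xA3
s_5 = InvRound(s_4, k_3) = 0xEE
s_6 = InvRound(s_5, k_2) = 0x37
s_7 = InvRound(s_6, k_1) = 0xB7
s_8 = InvRound(s_7, k_0) = 0x9D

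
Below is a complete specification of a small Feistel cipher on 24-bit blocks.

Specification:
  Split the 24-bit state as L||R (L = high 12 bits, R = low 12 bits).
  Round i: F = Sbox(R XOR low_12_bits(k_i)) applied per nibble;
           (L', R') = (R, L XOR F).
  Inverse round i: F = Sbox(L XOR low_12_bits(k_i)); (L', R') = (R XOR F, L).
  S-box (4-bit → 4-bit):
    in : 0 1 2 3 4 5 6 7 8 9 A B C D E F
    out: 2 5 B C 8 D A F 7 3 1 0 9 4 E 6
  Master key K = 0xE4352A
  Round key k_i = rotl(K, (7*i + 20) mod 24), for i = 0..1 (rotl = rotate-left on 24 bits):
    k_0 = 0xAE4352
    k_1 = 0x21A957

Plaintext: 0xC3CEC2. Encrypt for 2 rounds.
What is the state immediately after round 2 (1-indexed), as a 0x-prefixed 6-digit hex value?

0x80EB11

s_0 = plaintext = 0xC3CEC2
s_1 = Round(s_0, k_0) = 0xEC280E
s_2 = Round(s_1, k_1) = 0x80EB11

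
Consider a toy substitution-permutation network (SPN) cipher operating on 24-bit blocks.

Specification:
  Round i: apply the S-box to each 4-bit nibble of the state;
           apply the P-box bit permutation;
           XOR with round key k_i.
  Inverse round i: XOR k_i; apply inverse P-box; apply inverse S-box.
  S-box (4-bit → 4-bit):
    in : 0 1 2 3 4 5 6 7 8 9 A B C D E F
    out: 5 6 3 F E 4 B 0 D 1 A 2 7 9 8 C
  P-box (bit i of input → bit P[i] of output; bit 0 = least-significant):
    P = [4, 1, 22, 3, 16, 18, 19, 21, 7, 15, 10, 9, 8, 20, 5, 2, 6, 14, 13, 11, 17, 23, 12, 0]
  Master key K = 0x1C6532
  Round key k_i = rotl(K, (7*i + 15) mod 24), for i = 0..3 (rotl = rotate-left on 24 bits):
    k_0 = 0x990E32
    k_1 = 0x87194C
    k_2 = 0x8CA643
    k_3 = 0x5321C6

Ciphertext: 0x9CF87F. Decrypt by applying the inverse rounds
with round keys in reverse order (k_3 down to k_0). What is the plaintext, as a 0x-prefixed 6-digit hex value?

s_0 = ciphertext = 0x9CF87F
s_1 = InvRound(s_0, k_3) = 0x3A02C8
s_2 = InvRound(s_1, k_2) = 0x65BCAA
s_3 = InvRound(s_2, k_1) = 0x208CE1
s_4 = InvRound(s_3, k_0) = 0xA9B682

0xA9B682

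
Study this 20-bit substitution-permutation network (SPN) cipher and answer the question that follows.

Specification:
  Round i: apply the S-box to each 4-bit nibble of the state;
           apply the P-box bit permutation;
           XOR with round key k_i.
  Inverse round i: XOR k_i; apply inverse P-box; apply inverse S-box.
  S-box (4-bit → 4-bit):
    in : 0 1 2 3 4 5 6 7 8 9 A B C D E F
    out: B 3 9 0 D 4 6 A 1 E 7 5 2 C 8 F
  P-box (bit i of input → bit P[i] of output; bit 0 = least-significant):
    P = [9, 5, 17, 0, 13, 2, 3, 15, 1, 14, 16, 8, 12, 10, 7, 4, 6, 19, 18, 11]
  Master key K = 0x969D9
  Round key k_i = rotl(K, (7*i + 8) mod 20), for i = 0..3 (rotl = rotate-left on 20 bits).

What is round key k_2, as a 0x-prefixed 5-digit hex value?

K = 0x969D9
k_0 = rotl(K, (7*0+8) mod 20) = rotl(K, 8) = 0x9D996
k_1 = rotl(K, (7*1+8) mod 20) = rotl(K, 15) = 0xCCB4E
k_2 = rotl(K, (7*2+8) mod 20) = rotl(K, 2) = 0x5A766

0x5A766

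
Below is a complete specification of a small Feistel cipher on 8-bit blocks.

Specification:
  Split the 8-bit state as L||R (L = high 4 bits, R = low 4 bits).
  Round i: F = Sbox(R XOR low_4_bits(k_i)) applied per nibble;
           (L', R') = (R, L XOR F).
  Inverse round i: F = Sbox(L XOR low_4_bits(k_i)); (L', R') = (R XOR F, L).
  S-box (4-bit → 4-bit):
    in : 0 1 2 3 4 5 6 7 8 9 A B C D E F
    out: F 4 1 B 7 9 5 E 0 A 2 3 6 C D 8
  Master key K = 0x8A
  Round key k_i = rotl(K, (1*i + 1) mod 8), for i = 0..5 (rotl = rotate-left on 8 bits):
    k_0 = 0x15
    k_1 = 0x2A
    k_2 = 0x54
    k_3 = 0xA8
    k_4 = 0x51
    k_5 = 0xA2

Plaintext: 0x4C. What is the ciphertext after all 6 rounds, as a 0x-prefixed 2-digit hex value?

0x84

s_0 = plaintext = 0x4C
s_1 = Round(s_0, k_0) = 0xCE
s_2 = Round(s_1, k_1) = 0xEB
s_3 = Round(s_2, k_2) = 0xB6
s_4 = Round(s_3, k_3) = 0x66
s_5 = Round(s_4, k_4) = 0x68
s_6 = Round(s_5, k_5) = 0x84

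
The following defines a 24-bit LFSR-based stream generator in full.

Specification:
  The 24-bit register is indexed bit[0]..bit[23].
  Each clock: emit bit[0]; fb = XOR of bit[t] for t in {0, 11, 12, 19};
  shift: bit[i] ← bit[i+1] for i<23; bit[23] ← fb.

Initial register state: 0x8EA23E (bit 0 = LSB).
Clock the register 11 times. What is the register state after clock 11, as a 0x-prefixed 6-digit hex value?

0xA631D4

reg_0 = 0x8EA23E
clock 1: out=0, reg = 0xC7511F
clock 2: out=1, reg = 0x63A88F
clock 3: out=1, reg = 0x31D447
clock 4: out=1, reg = 0x18EA23
clock 5: out=1, reg = 0x8C7511
clock 6: out=1, reg = 0xC63A88
clock 7: out=0, reg = 0x631D44
clock 8: out=0, reg = 0x318EA2
clock 9: out=0, reg = 0x98C751
clock 10: out=1, reg = 0x4C63A8
clock 11: out=0, reg = 0xA631D4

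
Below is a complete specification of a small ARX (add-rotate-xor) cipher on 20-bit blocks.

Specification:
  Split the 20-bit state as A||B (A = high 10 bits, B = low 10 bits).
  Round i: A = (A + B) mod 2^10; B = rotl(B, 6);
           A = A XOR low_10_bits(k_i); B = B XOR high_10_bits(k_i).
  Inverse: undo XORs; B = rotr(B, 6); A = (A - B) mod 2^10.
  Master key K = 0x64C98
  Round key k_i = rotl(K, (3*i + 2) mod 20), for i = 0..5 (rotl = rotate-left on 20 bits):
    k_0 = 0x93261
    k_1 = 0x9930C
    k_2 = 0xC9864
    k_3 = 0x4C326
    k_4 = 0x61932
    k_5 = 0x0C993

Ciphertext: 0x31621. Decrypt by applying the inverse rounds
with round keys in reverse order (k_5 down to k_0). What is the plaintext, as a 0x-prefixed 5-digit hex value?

0x2C066

s_0 = ciphertext = 0x31621
s_1 = InvRound(s_0, k_5) = 0x07938
s_2 = InvRound(s_1, k_4) = 0x52BE2
s_3 = InvRound(s_2, k_3) = 0x5052B
s_4 = InvRound(s_3, k_2) = 0x134D8
s_5 = InvRound(s_4, k_1) = 0xDDFCA
s_6 = InvRound(s_5, k_0) = 0x2C066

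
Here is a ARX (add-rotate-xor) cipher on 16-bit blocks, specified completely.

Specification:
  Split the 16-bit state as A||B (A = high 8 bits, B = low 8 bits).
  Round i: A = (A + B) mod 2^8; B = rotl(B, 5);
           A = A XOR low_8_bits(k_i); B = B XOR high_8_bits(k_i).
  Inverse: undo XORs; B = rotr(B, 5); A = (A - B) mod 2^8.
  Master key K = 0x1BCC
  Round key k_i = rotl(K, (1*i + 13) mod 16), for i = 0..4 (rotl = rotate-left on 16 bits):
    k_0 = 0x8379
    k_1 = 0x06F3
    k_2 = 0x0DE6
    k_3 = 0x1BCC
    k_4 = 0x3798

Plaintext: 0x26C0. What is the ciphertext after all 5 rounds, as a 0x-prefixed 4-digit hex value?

0xBEDA

s_0 = plaintext = 0x26C0
s_1 = Round(s_0, k_0) = 0x9F9B
s_2 = Round(s_1, k_1) = 0xC975
s_3 = Round(s_2, k_2) = 0xD8A3
s_4 = Round(s_3, k_3) = 0xB76F
s_5 = Round(s_4, k_4) = 0xBEDA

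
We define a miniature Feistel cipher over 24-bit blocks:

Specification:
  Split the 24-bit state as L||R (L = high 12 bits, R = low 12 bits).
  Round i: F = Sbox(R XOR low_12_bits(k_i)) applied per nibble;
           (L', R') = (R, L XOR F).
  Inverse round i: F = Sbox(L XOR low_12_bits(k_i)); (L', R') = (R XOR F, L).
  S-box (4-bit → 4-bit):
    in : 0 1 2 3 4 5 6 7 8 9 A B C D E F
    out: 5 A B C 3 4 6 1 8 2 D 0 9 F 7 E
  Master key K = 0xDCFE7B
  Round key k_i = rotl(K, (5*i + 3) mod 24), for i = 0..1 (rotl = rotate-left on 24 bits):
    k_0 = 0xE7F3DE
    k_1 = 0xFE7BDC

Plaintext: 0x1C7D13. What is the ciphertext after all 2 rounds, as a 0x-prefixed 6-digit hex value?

s_0 = plaintext = 0x1C7D13
s_1 = Round(s_0, k_0) = 0xD13658
s_2 = Round(s_1, k_1) = 0x658290

0x658290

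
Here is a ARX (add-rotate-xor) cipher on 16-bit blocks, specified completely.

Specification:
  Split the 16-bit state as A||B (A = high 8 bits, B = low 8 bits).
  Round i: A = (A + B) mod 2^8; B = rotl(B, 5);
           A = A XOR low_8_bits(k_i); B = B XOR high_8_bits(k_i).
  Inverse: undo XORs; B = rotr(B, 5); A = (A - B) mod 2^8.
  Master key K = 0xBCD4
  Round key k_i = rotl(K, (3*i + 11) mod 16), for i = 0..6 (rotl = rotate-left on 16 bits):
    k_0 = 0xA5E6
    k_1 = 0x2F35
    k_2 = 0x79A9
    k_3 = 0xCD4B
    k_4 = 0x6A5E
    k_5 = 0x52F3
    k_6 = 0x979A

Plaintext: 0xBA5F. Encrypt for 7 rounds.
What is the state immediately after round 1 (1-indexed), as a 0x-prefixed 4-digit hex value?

0xFF4E

s_0 = plaintext = 0xBA5F
s_1 = Round(s_0, k_0) = 0xFF4E
s_2 = Round(s_1, k_1) = 0x78E6
s_3 = Round(s_2, k_2) = 0xF7A5
s_4 = Round(s_3, k_3) = 0xD779
s_5 = Round(s_4, k_4) = 0x0E45
s_6 = Round(s_5, k_5) = 0xA0FA
s_7 = Round(s_6, k_6) = 0x00C8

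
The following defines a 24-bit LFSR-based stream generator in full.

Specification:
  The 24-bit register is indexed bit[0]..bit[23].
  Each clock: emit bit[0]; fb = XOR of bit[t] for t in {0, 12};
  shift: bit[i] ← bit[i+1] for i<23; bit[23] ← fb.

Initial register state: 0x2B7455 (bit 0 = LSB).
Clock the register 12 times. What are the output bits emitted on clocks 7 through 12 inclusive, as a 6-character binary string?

reg_0 = 0x2B7455
clock 1: out=1, reg = 0x15BA2A
clock 2: out=0, reg = 0x8ADD15
clock 3: out=1, reg = 0x456E8A
clock 4: out=0, reg = 0x22B745
clock 5: out=1, reg = 0x115BA2
clock 6: out=0, reg = 0x88ADD1
clock 7: out=1, reg = 0xC456E8
clock 8: out=0, reg = 0xE22B74
clock 9: out=0, reg = 0x7115BA
clock 10: out=0, reg = 0xB88ADD
clock 11: out=1, reg = 0xDC456E
clock 12: out=0, reg = 0x6E22B7

100010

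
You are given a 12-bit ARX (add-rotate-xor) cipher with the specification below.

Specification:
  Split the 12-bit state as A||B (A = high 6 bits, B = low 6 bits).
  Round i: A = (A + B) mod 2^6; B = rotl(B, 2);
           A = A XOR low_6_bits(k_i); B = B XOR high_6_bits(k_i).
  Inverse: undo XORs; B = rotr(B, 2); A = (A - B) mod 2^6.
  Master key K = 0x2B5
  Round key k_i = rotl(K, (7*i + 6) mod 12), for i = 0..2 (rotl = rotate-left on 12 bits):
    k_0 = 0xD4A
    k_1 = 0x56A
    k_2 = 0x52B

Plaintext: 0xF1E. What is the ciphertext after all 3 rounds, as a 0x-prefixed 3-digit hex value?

s_0 = plaintext = 0xF1E
s_1 = Round(s_0, k_0) = 0x40C
s_2 = Round(s_1, k_1) = 0xDA5
s_3 = Round(s_2, k_2) = 0xC02

0xC02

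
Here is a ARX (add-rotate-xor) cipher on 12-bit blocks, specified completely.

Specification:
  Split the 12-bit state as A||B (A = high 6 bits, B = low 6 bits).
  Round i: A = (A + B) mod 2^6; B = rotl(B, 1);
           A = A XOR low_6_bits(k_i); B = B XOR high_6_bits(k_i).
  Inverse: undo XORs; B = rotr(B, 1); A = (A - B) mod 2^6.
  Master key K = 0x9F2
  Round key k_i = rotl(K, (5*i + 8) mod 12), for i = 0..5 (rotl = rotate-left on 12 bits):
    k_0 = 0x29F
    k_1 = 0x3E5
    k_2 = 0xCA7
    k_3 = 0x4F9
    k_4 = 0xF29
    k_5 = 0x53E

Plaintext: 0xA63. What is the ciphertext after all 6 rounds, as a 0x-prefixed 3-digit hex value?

0x7E3

s_0 = plaintext = 0xA63
s_1 = Round(s_0, k_0) = 0x4CD
s_2 = Round(s_1, k_1) = 0x155
s_3 = Round(s_2, k_2) = 0xF58
s_4 = Round(s_3, k_3) = 0xB23
s_5 = Round(s_4, k_4) = 0x9BB
s_6 = Round(s_5, k_5) = 0x7E3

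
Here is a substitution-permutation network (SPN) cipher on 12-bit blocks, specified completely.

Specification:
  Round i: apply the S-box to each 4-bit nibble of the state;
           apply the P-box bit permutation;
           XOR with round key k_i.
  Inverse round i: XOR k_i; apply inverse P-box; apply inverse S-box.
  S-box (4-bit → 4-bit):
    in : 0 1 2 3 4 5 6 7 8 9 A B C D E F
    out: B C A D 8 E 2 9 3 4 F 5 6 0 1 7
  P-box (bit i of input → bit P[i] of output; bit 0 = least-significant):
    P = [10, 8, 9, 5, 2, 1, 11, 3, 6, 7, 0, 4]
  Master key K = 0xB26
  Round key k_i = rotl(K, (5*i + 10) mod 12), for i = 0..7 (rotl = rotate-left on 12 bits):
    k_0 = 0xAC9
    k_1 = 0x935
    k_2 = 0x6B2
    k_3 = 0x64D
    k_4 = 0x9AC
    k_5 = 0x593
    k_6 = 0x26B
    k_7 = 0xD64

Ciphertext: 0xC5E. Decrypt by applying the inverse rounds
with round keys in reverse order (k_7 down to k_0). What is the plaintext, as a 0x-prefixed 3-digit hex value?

s_0 = ciphertext = 0xC5E
s_1 = InvRound(s_0, k_7) = 0x422
s_2 = InvRound(s_1, k_6) = 0xB4B
s_3 = InvRound(s_2, k_5) = 0x01B
s_4 = InvRound(s_3, k_4) = 0x5F2
s_5 = InvRound(s_4, k_3) = 0x505
s_6 = InvRound(s_5, k_2) = 0x585
s_7 = InvRound(s_6, k_1) = 0x297
s_8 = InvRound(s_7, k_0) = 0x7AD

0x7AD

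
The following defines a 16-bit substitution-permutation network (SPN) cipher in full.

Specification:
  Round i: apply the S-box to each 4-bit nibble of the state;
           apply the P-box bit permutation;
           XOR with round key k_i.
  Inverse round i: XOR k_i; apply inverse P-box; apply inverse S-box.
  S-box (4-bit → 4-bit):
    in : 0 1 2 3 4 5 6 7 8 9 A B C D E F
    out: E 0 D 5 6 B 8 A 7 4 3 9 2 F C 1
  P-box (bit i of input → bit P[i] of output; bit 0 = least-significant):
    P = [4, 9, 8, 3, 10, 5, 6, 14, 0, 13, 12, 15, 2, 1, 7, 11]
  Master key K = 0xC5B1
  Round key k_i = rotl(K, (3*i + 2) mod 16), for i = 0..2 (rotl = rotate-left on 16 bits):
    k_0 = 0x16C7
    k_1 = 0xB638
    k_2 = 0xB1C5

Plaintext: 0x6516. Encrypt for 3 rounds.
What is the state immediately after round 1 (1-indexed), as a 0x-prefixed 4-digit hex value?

s_0 = plaintext = 0x6516
s_1 = Round(s_0, k_0) = 0xBECE
s_2 = Round(s_1, k_1) = 0x2F14
s_3 = Round(s_2, k_2) = 0xBA40

0xBECE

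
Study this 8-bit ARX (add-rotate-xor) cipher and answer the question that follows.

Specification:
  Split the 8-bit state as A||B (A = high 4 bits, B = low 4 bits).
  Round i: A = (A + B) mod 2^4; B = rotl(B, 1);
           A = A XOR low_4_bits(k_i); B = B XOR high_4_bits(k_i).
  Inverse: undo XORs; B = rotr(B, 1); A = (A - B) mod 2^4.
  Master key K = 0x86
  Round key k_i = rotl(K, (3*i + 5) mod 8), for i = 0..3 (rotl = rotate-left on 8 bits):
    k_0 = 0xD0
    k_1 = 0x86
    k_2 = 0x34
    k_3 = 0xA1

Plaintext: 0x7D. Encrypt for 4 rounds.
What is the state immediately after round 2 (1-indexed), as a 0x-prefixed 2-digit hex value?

s_0 = plaintext = 0x7D
s_1 = Round(s_0, k_0) = 0x46
s_2 = Round(s_1, k_1) = 0xC4
s_3 = Round(s_2, k_2) = 0x4B
s_4 = Round(s_3, k_3) = 0xED

0xC4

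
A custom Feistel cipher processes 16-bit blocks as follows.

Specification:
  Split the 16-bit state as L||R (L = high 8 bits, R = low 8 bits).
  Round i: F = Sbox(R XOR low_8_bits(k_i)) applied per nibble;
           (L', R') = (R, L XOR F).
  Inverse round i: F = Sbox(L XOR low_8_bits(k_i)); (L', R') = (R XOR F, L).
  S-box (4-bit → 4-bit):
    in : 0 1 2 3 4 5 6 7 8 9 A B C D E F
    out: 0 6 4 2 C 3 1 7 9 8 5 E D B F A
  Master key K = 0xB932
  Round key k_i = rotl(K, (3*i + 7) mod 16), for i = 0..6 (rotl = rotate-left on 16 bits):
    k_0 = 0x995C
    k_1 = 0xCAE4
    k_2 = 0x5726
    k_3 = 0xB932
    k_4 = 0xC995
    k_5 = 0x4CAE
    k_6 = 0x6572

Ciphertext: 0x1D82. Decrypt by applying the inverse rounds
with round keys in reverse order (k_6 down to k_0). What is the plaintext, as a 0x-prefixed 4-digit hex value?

s_0 = ciphertext = 0x1D82
s_1 = InvRound(s_0, k_6) = 0x981D
s_2 = InvRound(s_1, k_5) = 0x3C98
s_3 = InvRound(s_2, k_4) = 0xC03C
s_4 = InvRound(s_3, k_3) = 0x98C0
s_5 = InvRound(s_4, k_2) = 0x2F98
s_6 = InvRound(s_5, k_1) = 0x462F
s_7 = InvRound(s_6, k_0) = 0x4A46

0x4A46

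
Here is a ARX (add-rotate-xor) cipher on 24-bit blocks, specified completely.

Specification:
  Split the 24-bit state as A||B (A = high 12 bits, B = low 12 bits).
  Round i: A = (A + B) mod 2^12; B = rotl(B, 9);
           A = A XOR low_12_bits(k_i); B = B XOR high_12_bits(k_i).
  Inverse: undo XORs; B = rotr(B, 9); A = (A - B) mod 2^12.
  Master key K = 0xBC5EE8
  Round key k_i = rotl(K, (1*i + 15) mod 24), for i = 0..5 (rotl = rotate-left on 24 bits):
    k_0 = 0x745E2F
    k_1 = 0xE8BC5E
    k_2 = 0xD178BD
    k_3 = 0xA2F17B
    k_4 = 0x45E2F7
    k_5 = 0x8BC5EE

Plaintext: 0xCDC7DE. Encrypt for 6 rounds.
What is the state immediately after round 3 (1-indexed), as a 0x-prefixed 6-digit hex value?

s_0 = plaintext = 0xCDC7DE
s_1 = Round(s_0, k_0) = 0xA95BBE
s_2 = Round(s_1, k_1) = 0xA0D3FC
s_3 = Round(s_2, k_2) = 0x6B4568
s_4 = Round(s_3, k_3) = 0xD67A82
s_5 = Round(s_4, k_4) = 0x51E10E
s_6 = Round(s_5, k_5) = 0x3C249D

0x6B4568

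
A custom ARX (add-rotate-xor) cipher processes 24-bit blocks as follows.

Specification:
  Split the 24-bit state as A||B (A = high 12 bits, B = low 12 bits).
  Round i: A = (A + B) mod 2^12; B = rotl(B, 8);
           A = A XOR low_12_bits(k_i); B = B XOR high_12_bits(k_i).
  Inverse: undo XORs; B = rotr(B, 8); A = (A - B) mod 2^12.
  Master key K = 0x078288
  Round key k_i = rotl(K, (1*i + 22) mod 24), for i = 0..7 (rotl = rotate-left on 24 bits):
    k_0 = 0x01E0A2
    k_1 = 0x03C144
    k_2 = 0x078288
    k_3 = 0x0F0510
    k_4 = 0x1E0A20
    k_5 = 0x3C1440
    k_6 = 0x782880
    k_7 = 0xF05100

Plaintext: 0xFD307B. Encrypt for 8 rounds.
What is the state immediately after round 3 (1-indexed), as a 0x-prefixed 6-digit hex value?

0x446DE0

s_0 = plaintext = 0xFD307B
s_1 = Round(s_0, k_0) = 0x0ECB19
s_2 = Round(s_1, k_1) = 0xD4198D
s_3 = Round(s_2, k_2) = 0x446DE0
s_4 = Round(s_3, k_3) = 0x73602E
s_5 = Round(s_4, k_4) = 0xD44FE2
s_6 = Round(s_5, k_5) = 0x96613F
s_7 = Round(s_6, k_6) = 0x225891
s_8 = Round(s_7, k_7) = 0xBB6E8C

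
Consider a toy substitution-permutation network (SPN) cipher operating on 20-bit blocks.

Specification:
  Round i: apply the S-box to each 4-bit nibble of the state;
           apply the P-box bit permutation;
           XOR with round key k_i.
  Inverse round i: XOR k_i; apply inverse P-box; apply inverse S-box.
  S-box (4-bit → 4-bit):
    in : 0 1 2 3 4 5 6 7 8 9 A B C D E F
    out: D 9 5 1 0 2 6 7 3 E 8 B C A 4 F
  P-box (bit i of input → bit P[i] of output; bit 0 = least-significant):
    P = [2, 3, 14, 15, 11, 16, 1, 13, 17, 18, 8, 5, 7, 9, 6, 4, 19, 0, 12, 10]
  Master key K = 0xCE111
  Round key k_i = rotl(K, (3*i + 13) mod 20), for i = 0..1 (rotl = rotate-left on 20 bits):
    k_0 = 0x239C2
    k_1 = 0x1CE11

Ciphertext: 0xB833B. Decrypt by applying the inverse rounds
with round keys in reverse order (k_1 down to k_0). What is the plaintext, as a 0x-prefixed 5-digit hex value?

0xE20B2

s_0 = ciphertext = 0xB833B
s_1 = InvRound(s_0, k_1) = 0x14026
s_2 = InvRound(s_1, k_0) = 0xE20B2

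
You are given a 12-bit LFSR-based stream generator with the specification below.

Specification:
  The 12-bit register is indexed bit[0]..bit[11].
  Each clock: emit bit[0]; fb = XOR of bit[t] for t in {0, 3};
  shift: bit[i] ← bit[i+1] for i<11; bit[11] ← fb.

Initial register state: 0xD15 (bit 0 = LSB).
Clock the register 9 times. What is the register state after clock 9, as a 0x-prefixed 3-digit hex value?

reg_0 = 0xD15
clock 1: out=1, reg = 0xE8A
clock 2: out=0, reg = 0xF45
clock 3: out=1, reg = 0xFA2
clock 4: out=0, reg = 0x7D1
clock 5: out=1, reg = 0xBE8
clock 6: out=0, reg = 0xDF4
clock 7: out=0, reg = 0x6FA
clock 8: out=0, reg = 0xB7D
clock 9: out=1, reg = 0x5BE

0x5BE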